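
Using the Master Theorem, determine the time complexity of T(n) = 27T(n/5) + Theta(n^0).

Master Theorem for T(n) = 27T(n/5) + O(n^0):

a = 27, b = 5, c = 0
log_b(a) = log_5(27) = 2.0478

Case 1: c = 0 < log_5(27) = 2.0478
T(n) = O(n^(log_5 27))

For T(n) = 27T(n/5) + O(n^0): log_5(27) = 2.0478. This is Case 1 of the Master Theorem (c < log_b(a), work dominated by leaves), giving O(n^(log_5 27)).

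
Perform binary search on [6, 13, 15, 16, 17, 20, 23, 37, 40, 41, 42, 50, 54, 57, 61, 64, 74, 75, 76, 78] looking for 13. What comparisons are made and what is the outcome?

Binary search for 13 in [6, 13, 15, 16, 17, 20, 23, 37, 40, 41, 42, 50, 54, 57, 61, 64, 74, 75, 76, 78]:

lo=0, hi=19, mid=9, arr[mid]=41 -> 41 > 13, search left half
lo=0, hi=8, mid=4, arr[mid]=17 -> 17 > 13, search left half
lo=0, hi=3, mid=1, arr[mid]=13 -> Found target at index 1!

Binary search finds 13 at index 1 after 3 comparisons. The search repeatedly halves the search space by comparing with the middle element.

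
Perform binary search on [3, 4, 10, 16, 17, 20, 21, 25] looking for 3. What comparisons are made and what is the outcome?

Binary search for 3 in [3, 4, 10, 16, 17, 20, 21, 25]:

lo=0, hi=7, mid=3, arr[mid]=16 -> 16 > 3, search left half
lo=0, hi=2, mid=1, arr[mid]=4 -> 4 > 3, search left half
lo=0, hi=0, mid=0, arr[mid]=3 -> Found target at index 0!

Binary search finds 3 at index 0 after 3 comparisons. The search repeatedly halves the search space by comparing with the middle element.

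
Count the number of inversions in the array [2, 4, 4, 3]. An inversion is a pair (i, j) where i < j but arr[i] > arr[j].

Finding inversions in [2, 4, 4, 3]:

(1, 3): arr[1]=4 > arr[3]=3
(2, 3): arr[2]=4 > arr[3]=3

Total inversions: 2

The array has 2 inversion(s): (1,3), (2,3). Each pair (i,j) satisfies i < j and arr[i] > arr[j].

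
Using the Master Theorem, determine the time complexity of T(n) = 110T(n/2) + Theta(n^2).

Master Theorem for T(n) = 110T(n/2) + O(n^2):

a = 110, b = 2, c = 2
log_b(a) = log_2(110) = 6.7814

Case 1: c = 2 < log_2(110) = 6.7814
T(n) = O(n^(log_2 110))

For T(n) = 110T(n/2) + O(n^2): log_2(110) = 6.7814. This is Case 1 of the Master Theorem (c < log_b(a), work dominated by leaves), giving O(n^(log_2 110)).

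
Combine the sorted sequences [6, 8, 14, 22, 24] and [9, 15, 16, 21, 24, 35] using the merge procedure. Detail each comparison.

Merging process:

Compare 6 vs 9: take 6 from left. Merged: [6]
Compare 8 vs 9: take 8 from left. Merged: [6, 8]
Compare 14 vs 9: take 9 from right. Merged: [6, 8, 9]
Compare 14 vs 15: take 14 from left. Merged: [6, 8, 9, 14]
Compare 22 vs 15: take 15 from right. Merged: [6, 8, 9, 14, 15]
Compare 22 vs 16: take 16 from right. Merged: [6, 8, 9, 14, 15, 16]
Compare 22 vs 21: take 21 from right. Merged: [6, 8, 9, 14, 15, 16, 21]
Compare 22 vs 24: take 22 from left. Merged: [6, 8, 9, 14, 15, 16, 21, 22]
Compare 24 vs 24: take 24 from left. Merged: [6, 8, 9, 14, 15, 16, 21, 22, 24]
Append remaining from right: [24, 35]. Merged: [6, 8, 9, 14, 15, 16, 21, 22, 24, 24, 35]

Final merged array: [6, 8, 9, 14, 15, 16, 21, 22, 24, 24, 35]
Total comparisons: 9

The merged array is [6, 8, 9, 14, 15, 16, 21, 22, 24, 24, 35], requiring 9 comparisons. The merge step runs in O(n) time where n is the total number of elements.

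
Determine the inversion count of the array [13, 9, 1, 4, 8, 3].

Finding inversions in [13, 9, 1, 4, 8, 3]:

(0, 1): arr[0]=13 > arr[1]=9
(0, 2): arr[0]=13 > arr[2]=1
(0, 3): arr[0]=13 > arr[3]=4
(0, 4): arr[0]=13 > arr[4]=8
(0, 5): arr[0]=13 > arr[5]=3
(1, 2): arr[1]=9 > arr[2]=1
(1, 3): arr[1]=9 > arr[3]=4
(1, 4): arr[1]=9 > arr[4]=8
(1, 5): arr[1]=9 > arr[5]=3
(3, 5): arr[3]=4 > arr[5]=3
(4, 5): arr[4]=8 > arr[5]=3

Total inversions: 11

The array has 11 inversion(s): (0,1), (0,2), (0,3), (0,4), (0,5), (1,2), (1,3), (1,4), (1,5), (3,5), (4,5). Each pair (i,j) satisfies i < j and arr[i] > arr[j].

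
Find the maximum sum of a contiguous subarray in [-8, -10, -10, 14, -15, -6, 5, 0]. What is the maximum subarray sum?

Using Kadane's algorithm on [-8, -10, -10, 14, -15, -6, 5, 0]:

Scanning through the array:
Position 1 (value -10): max_ending_here = -10, max_so_far = -8
Position 2 (value -10): max_ending_here = -10, max_so_far = -8
Position 3 (value 14): max_ending_here = 14, max_so_far = 14
Position 4 (value -15): max_ending_here = -1, max_so_far = 14
Position 5 (value -6): max_ending_here = -6, max_so_far = 14
Position 6 (value 5): max_ending_here = 5, max_so_far = 14
Position 7 (value 0): max_ending_here = 5, max_so_far = 14

Maximum subarray: [14]
Maximum sum: 14

The maximum subarray is [14] with sum 14. This subarray runs from index 3 to index 3.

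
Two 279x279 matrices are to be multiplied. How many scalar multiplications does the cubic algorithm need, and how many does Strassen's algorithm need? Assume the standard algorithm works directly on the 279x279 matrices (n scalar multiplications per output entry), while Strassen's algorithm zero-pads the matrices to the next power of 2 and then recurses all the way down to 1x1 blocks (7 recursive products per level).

Matrix multiplication for 279x279 matrices:

Strassen's algorithm requires power-of-2 dimensions. Pad 279x279 to 512x512 (next power of 2).

Standard algorithm: 279^3 = 21717639 multiplications
Strassen's algorithm: 7^(log2(512)) = 7^9 = 40353607 multiplications
Difference: 21717639 - 40353607 = -18635968 (Strassen uses MORE here due to padding overhead — for small or just-over-power-of-2 n, padding can outweigh the per-level savings)

Standard: 21717639 multiplications (279^3). Strassen: 40353607 multiplications (7^9, after padding to 512x512). Strassen reduces 8 recursive multiplications to 7 at each level.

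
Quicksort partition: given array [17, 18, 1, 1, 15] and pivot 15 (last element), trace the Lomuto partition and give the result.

Lomuto partition with pivot = 15:

Initial array: [17, 18, 1, 1, 15]

arr[0]=17 > 15: no swap
arr[1]=18 > 15: no swap
arr[2]=1 <= 15: swap with position 0, array becomes [1, 18, 17, 1, 15]
arr[3]=1 <= 15: swap with position 1, array becomes [1, 1, 17, 18, 15]

Place pivot at position 2: [1, 1, 15, 18, 17]
Pivot position: 2

After partitioning with pivot 15, the array becomes [1, 1, 15, 18, 17]. The pivot is placed at index 2. All elements to the left of the pivot are <= 15, and all elements to the right are > 15.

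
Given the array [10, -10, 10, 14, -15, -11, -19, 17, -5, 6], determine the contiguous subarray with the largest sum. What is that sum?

Using Kadane's algorithm on [10, -10, 10, 14, -15, -11, -19, 17, -5, 6]:

Scanning through the array:
Position 1 (value -10): max_ending_here = 0, max_so_far = 10
Position 2 (value 10): max_ending_here = 10, max_so_far = 10
Position 3 (value 14): max_ending_here = 24, max_so_far = 24
Position 4 (value -15): max_ending_here = 9, max_so_far = 24
Position 5 (value -11): max_ending_here = -2, max_so_far = 24
Position 6 (value -19): max_ending_here = -19, max_so_far = 24
Position 7 (value 17): max_ending_here = 17, max_so_far = 24
Position 8 (value -5): max_ending_here = 12, max_so_far = 24
Position 9 (value 6): max_ending_here = 18, max_so_far = 24

Maximum subarray: [10, -10, 10, 14]
Maximum sum: 24

The maximum subarray is [10, -10, 10, 14] with sum 24. This subarray runs from index 0 to index 3.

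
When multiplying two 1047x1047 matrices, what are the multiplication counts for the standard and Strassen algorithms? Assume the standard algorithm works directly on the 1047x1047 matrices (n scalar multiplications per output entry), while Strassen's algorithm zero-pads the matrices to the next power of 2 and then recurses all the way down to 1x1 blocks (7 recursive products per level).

Matrix multiplication for 1047x1047 matrices:

Strassen's algorithm requires power-of-2 dimensions. Pad 1047x1047 to 2048x2048 (next power of 2).

Standard algorithm: 1047^3 = 1147730823 multiplications
Strassen's algorithm: 7^(log2(2048)) = 7^11 = 1977326743 multiplications
Difference: 1147730823 - 1977326743 = -829595920 (Strassen uses MORE here due to padding overhead — for small or just-over-power-of-2 n, padding can outweigh the per-level savings)

Standard: 1147730823 multiplications (1047^3). Strassen: 1977326743 multiplications (7^11, after padding to 2048x2048). Strassen reduces 8 recursive multiplications to 7 at each level.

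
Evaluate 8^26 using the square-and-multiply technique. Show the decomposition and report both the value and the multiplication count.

Computing 8^26 by squaring (build up from 8^1; each line after the first costs one multiplication):

8^1 = 8
8^2 = (8^1)^2 = 8^2 = 64
8^3 = 8 * 8^2 = 8 * 64 = 512
8^6 = (8^3)^2 = 512^2 = 262144
8^12 = (8^6)^2 = 262144^2 = 68719476736
8^13 = 8 * 8^12 = 8 * 68719476736 = 549755813888
8^26 = (8^13)^2 = 549755813888^2 = 302231454903657293676544

Result: 302231454903657293676544
Multiplications needed: 6 (6 lines after 8^1)

8^26 = 302231454903657293676544. Using exponentiation by squaring, this requires 6 multiplications. The key idea: if the exponent is even, square the half-power; if odd, multiply by the base once.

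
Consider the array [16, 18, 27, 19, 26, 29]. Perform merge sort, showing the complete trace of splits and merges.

Merge sort trace:

Split: [16, 18, 27, 19, 26, 29] -> [16, 18, 27] and [19, 26, 29]
  Split: [16, 18, 27] -> [16] and [18, 27]
    Split: [18, 27] -> [18] and [27]
    Merge: [18] + [27] -> [18, 27]
  Merge: [16] + [18, 27] -> [16, 18, 27]
  Split: [19, 26, 29] -> [19] and [26, 29]
    Split: [26, 29] -> [26] and [29]
    Merge: [26] + [29] -> [26, 29]
  Merge: [19] + [26, 29] -> [19, 26, 29]
Merge: [16, 18, 27] + [19, 26, 29] -> [16, 18, 19, 26, 27, 29]

Final sorted array: [16, 18, 19, 26, 27, 29]

The merge sort proceeds by recursively splitting the array and merging sorted halves.
After all merges, the sorted array is [16, 18, 19, 26, 27, 29].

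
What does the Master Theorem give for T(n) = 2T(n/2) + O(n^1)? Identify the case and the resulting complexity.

Master Theorem for T(n) = 2T(n/2) + O(n^1):

a = 2, b = 2, c = 1
log_b(a) = log_2(2) = 1.0000

Case 2: c = 1 = log_2(2) = 1.0000
T(n) = O(n^1 log n) = O(n log n)

For T(n) = 2T(n/2) + O(n^1): log_2(2) = 1.0000. This is Case 2 of the Master Theorem (c = log_b(a), equal work at all levels), giving O(n log n).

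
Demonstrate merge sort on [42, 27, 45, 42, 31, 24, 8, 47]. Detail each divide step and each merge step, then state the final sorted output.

Merge sort trace:

Split: [42, 27, 45, 42, 31, 24, 8, 47] -> [42, 27, 45, 42] and [31, 24, 8, 47]
  Split: [42, 27, 45, 42] -> [42, 27] and [45, 42]
    Split: [42, 27] -> [42] and [27]
    Merge: [42] + [27] -> [27, 42]
    Split: [45, 42] -> [45] and [42]
    Merge: [45] + [42] -> [42, 45]
  Merge: [27, 42] + [42, 45] -> [27, 42, 42, 45]
  Split: [31, 24, 8, 47] -> [31, 24] and [8, 47]
    Split: [31, 24] -> [31] and [24]
    Merge: [31] + [24] -> [24, 31]
    Split: [8, 47] -> [8] and [47]
    Merge: [8] + [47] -> [8, 47]
  Merge: [24, 31] + [8, 47] -> [8, 24, 31, 47]
Merge: [27, 42, 42, 45] + [8, 24, 31, 47] -> [8, 24, 27, 31, 42, 42, 45, 47]

Final sorted array: [8, 24, 27, 31, 42, 42, 45, 47]

The merge sort proceeds by recursively splitting the array and merging sorted halves.
After all merges, the sorted array is [8, 24, 27, 31, 42, 42, 45, 47].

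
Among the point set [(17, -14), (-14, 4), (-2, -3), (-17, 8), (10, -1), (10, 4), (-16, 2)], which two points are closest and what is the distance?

Computing all pairwise distances among 7 points:

d((17, -14), (-14, 4)) = 35.8469
d((17, -14), (-2, -3)) = 21.9545
d((17, -14), (-17, 8)) = 40.4969
d((17, -14), (10, -1)) = 14.7648
d((17, -14), (10, 4)) = 19.3132
d((17, -14), (-16, 2)) = 36.6742
d((-14, 4), (-2, -3)) = 13.8924
d((-14, 4), (-17, 8)) = 5.0
d((-14, 4), (10, -1)) = 24.5153
d((-14, 4), (10, 4)) = 24.0
d((-14, 4), (-16, 2)) = 2.8284 <-- minimum
d((-2, -3), (-17, 8)) = 18.6011
d((-2, -3), (10, -1)) = 12.1655
d((-2, -3), (10, 4)) = 13.8924
d((-2, -3), (-16, 2)) = 14.8661
d((-17, 8), (10, -1)) = 28.4605
d((-17, 8), (10, 4)) = 27.2947
d((-17, 8), (-16, 2)) = 6.0828
d((10, -1), (10, 4)) = 5.0
d((10, -1), (-16, 2)) = 26.1725
d((10, 4), (-16, 2)) = 26.0768

Closest pair: (-14, 4) and (-16, 2) with distance 2.8284

The closest pair is (-14, 4) and (-16, 2) with Euclidean distance 2.8284. For 7 points, brute-force pairwise comparison is shown above. For large n, the divide-and-conquer algorithm (sort by x, recurse on halves, check the dividing strip) achieves O(n log n).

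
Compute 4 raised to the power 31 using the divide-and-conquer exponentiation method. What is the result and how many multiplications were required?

Computing 4^31 by squaring (build up from 4^1; each line after the first costs one multiplication):

4^1 = 4
4^2 = (4^1)^2 = 4^2 = 16
4^3 = 4 * 4^2 = 4 * 16 = 64
4^6 = (4^3)^2 = 64^2 = 4096
4^7 = 4 * 4^6 = 4 * 4096 = 16384
4^14 = (4^7)^2 = 16384^2 = 268435456
4^15 = 4 * 4^14 = 4 * 268435456 = 1073741824
4^30 = (4^15)^2 = 1073741824^2 = 1152921504606846976
4^31 = 4 * 4^30 = 4 * 1152921504606846976 = 4611686018427387904

Result: 4611686018427387904
Multiplications needed: 8 (8 lines after 4^1)

4^31 = 4611686018427387904. Using exponentiation by squaring, this requires 8 multiplications. The key idea: if the exponent is even, square the half-power; if odd, multiply by the base once.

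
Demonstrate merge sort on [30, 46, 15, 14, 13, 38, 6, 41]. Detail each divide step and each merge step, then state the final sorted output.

Merge sort trace:

Split: [30, 46, 15, 14, 13, 38, 6, 41] -> [30, 46, 15, 14] and [13, 38, 6, 41]
  Split: [30, 46, 15, 14] -> [30, 46] and [15, 14]
    Split: [30, 46] -> [30] and [46]
    Merge: [30] + [46] -> [30, 46]
    Split: [15, 14] -> [15] and [14]
    Merge: [15] + [14] -> [14, 15]
  Merge: [30, 46] + [14, 15] -> [14, 15, 30, 46]
  Split: [13, 38, 6, 41] -> [13, 38] and [6, 41]
    Split: [13, 38] -> [13] and [38]
    Merge: [13] + [38] -> [13, 38]
    Split: [6, 41] -> [6] and [41]
    Merge: [6] + [41] -> [6, 41]
  Merge: [13, 38] + [6, 41] -> [6, 13, 38, 41]
Merge: [14, 15, 30, 46] + [6, 13, 38, 41] -> [6, 13, 14, 15, 30, 38, 41, 46]

Final sorted array: [6, 13, 14, 15, 30, 38, 41, 46]

The merge sort proceeds by recursively splitting the array and merging sorted halves.
After all merges, the sorted array is [6, 13, 14, 15, 30, 38, 41, 46].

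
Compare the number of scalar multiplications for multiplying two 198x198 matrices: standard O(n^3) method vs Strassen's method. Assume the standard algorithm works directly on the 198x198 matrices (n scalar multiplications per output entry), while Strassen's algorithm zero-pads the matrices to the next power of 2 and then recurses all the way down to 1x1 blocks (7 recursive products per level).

Matrix multiplication for 198x198 matrices:

Strassen's algorithm requires power-of-2 dimensions. Pad 198x198 to 256x256 (next power of 2).

Standard algorithm: 198^3 = 7762392 multiplications
Strassen's algorithm: 7^(log2(256)) = 7^8 = 5764801 multiplications
Savings: 7762392 - 5764801 = 1997591 multiplications

Standard: 7762392 multiplications (198^3). Strassen: 5764801 multiplications (7^8, after padding to 256x256). Strassen reduces 8 recursive multiplications to 7 at each level.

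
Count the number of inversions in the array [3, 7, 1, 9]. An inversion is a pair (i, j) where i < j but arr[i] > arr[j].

Finding inversions in [3, 7, 1, 9]:

(0, 2): arr[0]=3 > arr[2]=1
(1, 2): arr[1]=7 > arr[2]=1

Total inversions: 2

The array has 2 inversion(s): (0,2), (1,2). Each pair (i,j) satisfies i < j and arr[i] > arr[j].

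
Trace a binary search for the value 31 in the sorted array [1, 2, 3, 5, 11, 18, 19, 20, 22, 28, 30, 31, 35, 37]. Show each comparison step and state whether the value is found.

Binary search for 31 in [1, 2, 3, 5, 11, 18, 19, 20, 22, 28, 30, 31, 35, 37]:

lo=0, hi=13, mid=6, arr[mid]=19 -> 19 < 31, search right half
lo=7, hi=13, mid=10, arr[mid]=30 -> 30 < 31, search right half
lo=11, hi=13, mid=12, arr[mid]=35 -> 35 > 31, search left half
lo=11, hi=11, mid=11, arr[mid]=31 -> Found target at index 11!

Binary search finds 31 at index 11 after 4 comparisons. The search repeatedly halves the search space by comparing with the middle element.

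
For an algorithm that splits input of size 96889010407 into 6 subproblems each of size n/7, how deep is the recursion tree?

For divide and conquer with division factor 7:

Problem sizes at each level:
Level 0: 96889010407
Level 1: 13841287201
Level 2: 1977326743
Level 3: 282475249
Level 4: 40353607
Level 5: 5764801
Level 6: 823543
Level 7: 117649
Level 8: 16807
Level 9: 2401
Level 10: 343
Level 11: 49
Level 12: 7
Level 13: 1

The root is level 0 and the size-1 base case is level 13 (the tree spans levels 0 through 13, i.e. 14 levels counting the root), so the depth is the number of divisions: log_7(96889010407) = 13

The recursion tree depth is log_7(96889010407) = 13. At each level, the problem size is divided by 7, so it takes 13 divisions to reduce to a base case of size 1. The algorithm makes 6 recursive calls at each level.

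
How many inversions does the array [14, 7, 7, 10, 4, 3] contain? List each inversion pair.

Finding inversions in [14, 7, 7, 10, 4, 3]:

(0, 1): arr[0]=14 > arr[1]=7
(0, 2): arr[0]=14 > arr[2]=7
(0, 3): arr[0]=14 > arr[3]=10
(0, 4): arr[0]=14 > arr[4]=4
(0, 5): arr[0]=14 > arr[5]=3
(1, 4): arr[1]=7 > arr[4]=4
(1, 5): arr[1]=7 > arr[5]=3
(2, 4): arr[2]=7 > arr[4]=4
(2, 5): arr[2]=7 > arr[5]=3
(3, 4): arr[3]=10 > arr[4]=4
(3, 5): arr[3]=10 > arr[5]=3
(4, 5): arr[4]=4 > arr[5]=3

Total inversions: 12

The array has 12 inversion(s): (0,1), (0,2), (0,3), (0,4), (0,5), (1,4), (1,5), (2,4), (2,5), (3,4), (3,5), (4,5). Each pair (i,j) satisfies i < j and arr[i] > arr[j].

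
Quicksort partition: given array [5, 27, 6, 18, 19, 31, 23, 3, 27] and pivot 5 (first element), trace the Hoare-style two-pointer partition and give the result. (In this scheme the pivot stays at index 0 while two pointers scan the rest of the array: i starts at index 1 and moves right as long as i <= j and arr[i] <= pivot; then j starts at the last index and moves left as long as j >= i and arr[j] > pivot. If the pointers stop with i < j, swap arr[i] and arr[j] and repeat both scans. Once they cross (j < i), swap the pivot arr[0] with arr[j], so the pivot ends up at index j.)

Hoare-style two-pointer partition with pivot = 5:

Initial array: [5, 27, 6, 18, 19, 31, 23, 3, 27]

Pointers start at i = 1, j = 8.
i stops at index 1 (arr[1]=27 > 5), j stops at index 7 (arr[7]=3 <= 5): swap arr[1] and arr[7], array becomes [5, 3, 6, 18, 19, 31, 23, 27, 27]
i ends at 2, j ends at 1: the pointers have crossed (j < i), so scanning stops.

Swap pivot arr[0] with arr[1] to place pivot at position 1: [3, 5, 6, 18, 19, 31, 23, 27, 27]
Pivot position: 1

After partitioning with pivot 5, the array becomes [3, 5, 6, 18, 19, 31, 23, 27, 27]. The pivot is placed at index 1. All elements to the left of the pivot are <= 5, and all elements to the right are > 5.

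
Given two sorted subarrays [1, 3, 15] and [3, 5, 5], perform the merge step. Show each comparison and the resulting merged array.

Merging process:

Compare 1 vs 3: take 1 from left. Merged: [1]
Compare 3 vs 3: take 3 from left. Merged: [1, 3]
Compare 15 vs 3: take 3 from right. Merged: [1, 3, 3]
Compare 15 vs 5: take 5 from right. Merged: [1, 3, 3, 5]
Compare 15 vs 5: take 5 from right. Merged: [1, 3, 3, 5, 5]
Append remaining from left: [15]. Merged: [1, 3, 3, 5, 5, 15]

Final merged array: [1, 3, 3, 5, 5, 15]
Total comparisons: 5

The merged array is [1, 3, 3, 5, 5, 15], requiring 5 comparisons. The merge step runs in O(n) time where n is the total number of elements.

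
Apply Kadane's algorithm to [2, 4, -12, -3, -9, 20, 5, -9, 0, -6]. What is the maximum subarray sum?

Using Kadane's algorithm on [2, 4, -12, -3, -9, 20, 5, -9, 0, -6]:

Scanning through the array:
Position 1 (value 4): max_ending_here = 6, max_so_far = 6
Position 2 (value -12): max_ending_here = -6, max_so_far = 6
Position 3 (value -3): max_ending_here = -3, max_so_far = 6
Position 4 (value -9): max_ending_here = -9, max_so_far = 6
Position 5 (value 20): max_ending_here = 20, max_so_far = 20
Position 6 (value 5): max_ending_here = 25, max_so_far = 25
Position 7 (value -9): max_ending_here = 16, max_so_far = 25
Position 8 (value 0): max_ending_here = 16, max_so_far = 25
Position 9 (value -6): max_ending_here = 10, max_so_far = 25

Maximum subarray: [20, 5]
Maximum sum: 25

The maximum subarray is [20, 5] with sum 25. This subarray runs from index 5 to index 6.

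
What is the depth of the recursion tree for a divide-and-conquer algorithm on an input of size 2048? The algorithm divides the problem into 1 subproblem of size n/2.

For divide and conquer with division factor 2:

Problem sizes at each level:
Level 0: 2048
Level 1: 1024
Level 2: 512
Level 3: 256
Level 4: 128
Level 5: 64
Level 6: 32
Level 7: 16
Level 8: 8
Level 9: 4
Level 10: 2
Level 11: 1

The root is level 0 and the size-1 base case is level 11 (the tree spans levels 0 through 11, i.e. 12 levels counting the root), so the depth is the number of divisions: log_2(2048) = 11

The recursion tree depth is log_2(2048) = 11. At each level, the problem size is divided by 2, so it takes 11 divisions to reduce to a base case of size 1. The algorithm makes 1 recursive call at each level.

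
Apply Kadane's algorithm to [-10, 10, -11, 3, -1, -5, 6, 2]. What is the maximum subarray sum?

Using Kadane's algorithm on [-10, 10, -11, 3, -1, -5, 6, 2]:

Scanning through the array:
Position 1 (value 10): max_ending_here = 10, max_so_far = 10
Position 2 (value -11): max_ending_here = -1, max_so_far = 10
Position 3 (value 3): max_ending_here = 3, max_so_far = 10
Position 4 (value -1): max_ending_here = 2, max_so_far = 10
Position 5 (value -5): max_ending_here = -3, max_so_far = 10
Position 6 (value 6): max_ending_here = 6, max_so_far = 10
Position 7 (value 2): max_ending_here = 8, max_so_far = 10

Maximum subarray: [10]
Maximum sum: 10

The maximum subarray is [10] with sum 10. This subarray runs from index 1 to index 1.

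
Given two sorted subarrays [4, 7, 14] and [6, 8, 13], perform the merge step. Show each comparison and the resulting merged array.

Merging process:

Compare 4 vs 6: take 4 from left. Merged: [4]
Compare 7 vs 6: take 6 from right. Merged: [4, 6]
Compare 7 vs 8: take 7 from left. Merged: [4, 6, 7]
Compare 14 vs 8: take 8 from right. Merged: [4, 6, 7, 8]
Compare 14 vs 13: take 13 from right. Merged: [4, 6, 7, 8, 13]
Append remaining from left: [14]. Merged: [4, 6, 7, 8, 13, 14]

Final merged array: [4, 6, 7, 8, 13, 14]
Total comparisons: 5

The merged array is [4, 6, 7, 8, 13, 14], requiring 5 comparisons. The merge step runs in O(n) time where n is the total number of elements.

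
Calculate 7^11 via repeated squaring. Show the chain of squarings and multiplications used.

Computing 7^11 by squaring (build up from 7^1; each line after the first costs one multiplication):

7^1 = 7
7^2 = (7^1)^2 = 7^2 = 49
7^4 = (7^2)^2 = 49^2 = 2401
7^5 = 7 * 7^4 = 7 * 2401 = 16807
7^10 = (7^5)^2 = 16807^2 = 282475249
7^11 = 7 * 7^10 = 7 * 282475249 = 1977326743

Result: 1977326743
Multiplications needed: 5 (5 lines after 7^1)

7^11 = 1977326743. Using exponentiation by squaring, this requires 5 multiplications. The key idea: if the exponent is even, square the half-power; if odd, multiply by the base once.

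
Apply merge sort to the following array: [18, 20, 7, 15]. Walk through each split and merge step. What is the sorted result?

Merge sort trace:

Split: [18, 20, 7, 15] -> [18, 20] and [7, 15]
  Split: [18, 20] -> [18] and [20]
  Merge: [18] + [20] -> [18, 20]
  Split: [7, 15] -> [7] and [15]
  Merge: [7] + [15] -> [7, 15]
Merge: [18, 20] + [7, 15] -> [7, 15, 18, 20]

Final sorted array: [7, 15, 18, 20]

The merge sort proceeds by recursively splitting the array and merging sorted halves.
After all merges, the sorted array is [7, 15, 18, 20].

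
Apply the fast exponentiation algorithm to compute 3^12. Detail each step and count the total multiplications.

Computing 3^12 by squaring (build up from 3^1; each line after the first costs one multiplication):

3^1 = 3
3^2 = (3^1)^2 = 3^2 = 9
3^3 = 3 * 3^2 = 3 * 9 = 27
3^6 = (3^3)^2 = 27^2 = 729
3^12 = (3^6)^2 = 729^2 = 531441

Result: 531441
Multiplications needed: 4 (4 lines after 3^1)

3^12 = 531441. Using exponentiation by squaring, this requires 4 multiplications. The key idea: if the exponent is even, square the half-power; if odd, multiply by the base once.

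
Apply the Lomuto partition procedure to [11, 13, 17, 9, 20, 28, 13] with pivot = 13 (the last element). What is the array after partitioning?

Lomuto partition with pivot = 13:

Initial array: [11, 13, 17, 9, 20, 28, 13]

arr[0]=11 <= 13: swap with position 0, array becomes [11, 13, 17, 9, 20, 28, 13]
arr[1]=13 <= 13: swap with position 1, array becomes [11, 13, 17, 9, 20, 28, 13]
arr[2]=17 > 13: no swap
arr[3]=9 <= 13: swap with position 2, array becomes [11, 13, 9, 17, 20, 28, 13]
arr[4]=20 > 13: no swap
arr[5]=28 > 13: no swap

Place pivot at position 3: [11, 13, 9, 13, 20, 28, 17]
Pivot position: 3

After partitioning with pivot 13, the array becomes [11, 13, 9, 13, 20, 28, 17]. The pivot is placed at index 3. All elements to the left of the pivot are <= 13, and all elements to the right are > 13.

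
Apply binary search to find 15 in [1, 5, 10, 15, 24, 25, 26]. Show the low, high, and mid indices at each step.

Binary search for 15 in [1, 5, 10, 15, 24, 25, 26]:

lo=0, hi=6, mid=3, arr[mid]=15 -> Found target at index 3!

Binary search finds 15 at index 3 after 1 comparisons. The search repeatedly halves the search space by comparing with the middle element.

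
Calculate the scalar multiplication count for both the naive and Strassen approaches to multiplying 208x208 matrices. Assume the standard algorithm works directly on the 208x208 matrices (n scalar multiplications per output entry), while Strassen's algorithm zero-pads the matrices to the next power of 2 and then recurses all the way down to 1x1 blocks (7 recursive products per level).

Matrix multiplication for 208x208 matrices:

Strassen's algorithm requires power-of-2 dimensions. Pad 208x208 to 256x256 (next power of 2).

Standard algorithm: 208^3 = 8998912 multiplications
Strassen's algorithm: 7^(log2(256)) = 7^8 = 5764801 multiplications
Savings: 8998912 - 5764801 = 3234111 multiplications

Standard: 8998912 multiplications (208^3). Strassen: 5764801 multiplications (7^8, after padding to 256x256). Strassen reduces 8 recursive multiplications to 7 at each level.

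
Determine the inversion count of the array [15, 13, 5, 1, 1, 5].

Finding inversions in [15, 13, 5, 1, 1, 5]:

(0, 1): arr[0]=15 > arr[1]=13
(0, 2): arr[0]=15 > arr[2]=5
(0, 3): arr[0]=15 > arr[3]=1
(0, 4): arr[0]=15 > arr[4]=1
(0, 5): arr[0]=15 > arr[5]=5
(1, 2): arr[1]=13 > arr[2]=5
(1, 3): arr[1]=13 > arr[3]=1
(1, 4): arr[1]=13 > arr[4]=1
(1, 5): arr[1]=13 > arr[5]=5
(2, 3): arr[2]=5 > arr[3]=1
(2, 4): arr[2]=5 > arr[4]=1

Total inversions: 11

The array has 11 inversion(s): (0,1), (0,2), (0,3), (0,4), (0,5), (1,2), (1,3), (1,4), (1,5), (2,3), (2,4). Each pair (i,j) satisfies i < j and arr[i] > arr[j].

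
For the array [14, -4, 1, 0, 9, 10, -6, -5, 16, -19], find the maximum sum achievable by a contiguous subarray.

Using Kadane's algorithm on [14, -4, 1, 0, 9, 10, -6, -5, 16, -19]:

Scanning through the array:
Position 1 (value -4): max_ending_here = 10, max_so_far = 14
Position 2 (value 1): max_ending_here = 11, max_so_far = 14
Position 3 (value 0): max_ending_here = 11, max_so_far = 14
Position 4 (value 9): max_ending_here = 20, max_so_far = 20
Position 5 (value 10): max_ending_here = 30, max_so_far = 30
Position 6 (value -6): max_ending_here = 24, max_so_far = 30
Position 7 (value -5): max_ending_here = 19, max_so_far = 30
Position 8 (value 16): max_ending_here = 35, max_so_far = 35
Position 9 (value -19): max_ending_here = 16, max_so_far = 35

Maximum subarray: [14, -4, 1, 0, 9, 10, -6, -5, 16]
Maximum sum: 35

The maximum subarray is [14, -4, 1, 0, 9, 10, -6, -5, 16] with sum 35. This subarray runs from index 0 to index 8.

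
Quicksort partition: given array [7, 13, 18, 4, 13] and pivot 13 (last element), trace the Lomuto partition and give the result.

Lomuto partition with pivot = 13:

Initial array: [7, 13, 18, 4, 13]

arr[0]=7 <= 13: swap with position 0, array becomes [7, 13, 18, 4, 13]
arr[1]=13 <= 13: swap with position 1, array becomes [7, 13, 18, 4, 13]
arr[2]=18 > 13: no swap
arr[3]=4 <= 13: swap with position 2, array becomes [7, 13, 4, 18, 13]

Place pivot at position 3: [7, 13, 4, 13, 18]
Pivot position: 3

After partitioning with pivot 13, the array becomes [7, 13, 4, 13, 18]. The pivot is placed at index 3. All elements to the left of the pivot are <= 13, and all elements to the right are > 13.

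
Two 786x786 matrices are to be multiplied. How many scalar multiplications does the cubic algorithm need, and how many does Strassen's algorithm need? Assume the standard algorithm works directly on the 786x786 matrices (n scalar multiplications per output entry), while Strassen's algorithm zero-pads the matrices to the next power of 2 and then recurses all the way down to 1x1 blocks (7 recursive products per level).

Matrix multiplication for 786x786 matrices:

Strassen's algorithm requires power-of-2 dimensions. Pad 786x786 to 1024x1024 (next power of 2).

Standard algorithm: 786^3 = 485587656 multiplications
Strassen's algorithm: 7^(log2(1024)) = 7^10 = 282475249 multiplications
Savings: 485587656 - 282475249 = 203112407 multiplications

Standard: 485587656 multiplications (786^3). Strassen: 282475249 multiplications (7^10, after padding to 1024x1024). Strassen reduces 8 recursive multiplications to 7 at each level.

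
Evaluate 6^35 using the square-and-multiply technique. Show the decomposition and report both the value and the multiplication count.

Computing 6^35 by squaring (build up from 6^1; each line after the first costs one multiplication):

6^1 = 6
6^2 = (6^1)^2 = 6^2 = 36
6^4 = (6^2)^2 = 36^2 = 1296
6^8 = (6^4)^2 = 1296^2 = 1679616
6^16 = (6^8)^2 = 1679616^2 = 2821109907456
6^17 = 6 * 6^16 = 6 * 2821109907456 = 16926659444736
6^34 = (6^17)^2 = 16926659444736^2 = 286511799958070431838109696
6^35 = 6 * 6^34 = 6 * 286511799958070431838109696 = 1719070799748422591028658176

Result: 1719070799748422591028658176
Multiplications needed: 7 (7 lines after 6^1)

6^35 = 1719070799748422591028658176. Using exponentiation by squaring, this requires 7 multiplications. The key idea: if the exponent is even, square the half-power; if odd, multiply by the base once.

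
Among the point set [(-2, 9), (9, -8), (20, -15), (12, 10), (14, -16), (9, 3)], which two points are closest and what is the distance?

Computing all pairwise distances among 6 points:

d((-2, 9), (9, -8)) = 20.2485
d((-2, 9), (20, -15)) = 32.5576
d((-2, 9), (12, 10)) = 14.0357
d((-2, 9), (14, -16)) = 29.6816
d((-2, 9), (9, 3)) = 12.53
d((9, -8), (20, -15)) = 13.0384
d((9, -8), (12, 10)) = 18.2483
d((9, -8), (14, -16)) = 9.434
d((9, -8), (9, 3)) = 11.0
d((20, -15), (12, 10)) = 26.2488
d((20, -15), (14, -16)) = 6.0828 <-- minimum
d((20, -15), (9, 3)) = 21.095
d((12, 10), (14, -16)) = 26.0768
d((12, 10), (9, 3)) = 7.6158
d((14, -16), (9, 3)) = 19.6469

Closest pair: (20, -15) and (14, -16) with distance 6.0828

The closest pair is (20, -15) and (14, -16) with Euclidean distance 6.0828. For 6 points, brute-force pairwise comparison is shown above. For large n, the divide-and-conquer algorithm (sort by x, recurse on halves, check the dividing strip) achieves O(n log n).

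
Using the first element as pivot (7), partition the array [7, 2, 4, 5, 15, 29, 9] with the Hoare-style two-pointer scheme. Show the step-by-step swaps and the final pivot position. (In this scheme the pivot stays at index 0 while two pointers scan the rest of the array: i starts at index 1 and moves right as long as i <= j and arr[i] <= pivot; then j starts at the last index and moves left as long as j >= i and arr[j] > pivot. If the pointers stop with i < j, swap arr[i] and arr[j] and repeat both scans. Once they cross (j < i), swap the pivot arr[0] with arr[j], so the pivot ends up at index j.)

Hoare-style two-pointer partition with pivot = 7:

Initial array: [7, 2, 4, 5, 15, 29, 9]

Pointers start at i = 1, j = 6.
i ends at 4, j ends at 3: the pointers have crossed (j < i), so scanning stops.

Swap pivot arr[0] with arr[3] to place pivot at position 3: [5, 2, 4, 7, 15, 29, 9]
Pivot position: 3

After partitioning with pivot 7, the array becomes [5, 2, 4, 7, 15, 29, 9]. The pivot is placed at index 3. All elements to the left of the pivot are <= 7, and all elements to the right are > 7.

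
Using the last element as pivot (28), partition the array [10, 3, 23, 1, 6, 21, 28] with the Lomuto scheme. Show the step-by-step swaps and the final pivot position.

Lomuto partition with pivot = 28:

Initial array: [10, 3, 23, 1, 6, 21, 28]

arr[0]=10 <= 28: swap with position 0, array becomes [10, 3, 23, 1, 6, 21, 28]
arr[1]=3 <= 28: swap with position 1, array becomes [10, 3, 23, 1, 6, 21, 28]
arr[2]=23 <= 28: swap with position 2, array becomes [10, 3, 23, 1, 6, 21, 28]
arr[3]=1 <= 28: swap with position 3, array becomes [10, 3, 23, 1, 6, 21, 28]
arr[4]=6 <= 28: swap with position 4, array becomes [10, 3, 23, 1, 6, 21, 28]
arr[5]=21 <= 28: swap with position 5, array becomes [10, 3, 23, 1, 6, 21, 28]

Place pivot at position 6: [10, 3, 23, 1, 6, 21, 28]
Pivot position: 6

After partitioning with pivot 28, the array becomes [10, 3, 23, 1, 6, 21, 28]. The pivot is placed at index 6. All elements to the left of the pivot are <= 28, and all elements to the right are > 28.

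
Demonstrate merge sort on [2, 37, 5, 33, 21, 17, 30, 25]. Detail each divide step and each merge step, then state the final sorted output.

Merge sort trace:

Split: [2, 37, 5, 33, 21, 17, 30, 25] -> [2, 37, 5, 33] and [21, 17, 30, 25]
  Split: [2, 37, 5, 33] -> [2, 37] and [5, 33]
    Split: [2, 37] -> [2] and [37]
    Merge: [2] + [37] -> [2, 37]
    Split: [5, 33] -> [5] and [33]
    Merge: [5] + [33] -> [5, 33]
  Merge: [2, 37] + [5, 33] -> [2, 5, 33, 37]
  Split: [21, 17, 30, 25] -> [21, 17] and [30, 25]
    Split: [21, 17] -> [21] and [17]
    Merge: [21] + [17] -> [17, 21]
    Split: [30, 25] -> [30] and [25]
    Merge: [30] + [25] -> [25, 30]
  Merge: [17, 21] + [25, 30] -> [17, 21, 25, 30]
Merge: [2, 5, 33, 37] + [17, 21, 25, 30] -> [2, 5, 17, 21, 25, 30, 33, 37]

Final sorted array: [2, 5, 17, 21, 25, 30, 33, 37]

The merge sort proceeds by recursively splitting the array and merging sorted halves.
After all merges, the sorted array is [2, 5, 17, 21, 25, 30, 33, 37].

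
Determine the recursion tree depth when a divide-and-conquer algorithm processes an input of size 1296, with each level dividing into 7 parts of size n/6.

For divide and conquer with division factor 6:

Problem sizes at each level:
Level 0: 1296
Level 1: 216
Level 2: 36
Level 3: 6
Level 4: 1

The root is level 0 and the size-1 base case is level 4 (the tree spans levels 0 through 4, i.e. 5 levels counting the root), so the depth is the number of divisions: log_6(1296) = 4

The recursion tree depth is log_6(1296) = 4. At each level, the problem size is divided by 6, so it takes 4 divisions to reduce to a base case of size 1. The algorithm makes 7 recursive calls at each level.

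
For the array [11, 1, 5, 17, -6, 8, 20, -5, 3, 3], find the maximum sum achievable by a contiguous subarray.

Using Kadane's algorithm on [11, 1, 5, 17, -6, 8, 20, -5, 3, 3]:

Scanning through the array:
Position 1 (value 1): max_ending_here = 12, max_so_far = 12
Position 2 (value 5): max_ending_here = 17, max_so_far = 17
Position 3 (value 17): max_ending_here = 34, max_so_far = 34
Position 4 (value -6): max_ending_here = 28, max_so_far = 34
Position 5 (value 8): max_ending_here = 36, max_so_far = 36
Position 6 (value 20): max_ending_here = 56, max_so_far = 56
Position 7 (value -5): max_ending_here = 51, max_so_far = 56
Position 8 (value 3): max_ending_here = 54, max_so_far = 56
Position 9 (value 3): max_ending_here = 57, max_so_far = 57

Maximum subarray: [11, 1, 5, 17, -6, 8, 20, -5, 3, 3]
Maximum sum: 57

The maximum subarray is [11, 1, 5, 17, -6, 8, 20, -5, 3, 3] with sum 57. This subarray runs from index 0 to index 9.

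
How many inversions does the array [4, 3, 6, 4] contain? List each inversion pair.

Finding inversions in [4, 3, 6, 4]:

(0, 1): arr[0]=4 > arr[1]=3
(2, 3): arr[2]=6 > arr[3]=4

Total inversions: 2

The array has 2 inversion(s): (0,1), (2,3). Each pair (i,j) satisfies i < j and arr[i] > arr[j].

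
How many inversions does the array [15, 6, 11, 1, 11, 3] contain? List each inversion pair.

Finding inversions in [15, 6, 11, 1, 11, 3]:

(0, 1): arr[0]=15 > arr[1]=6
(0, 2): arr[0]=15 > arr[2]=11
(0, 3): arr[0]=15 > arr[3]=1
(0, 4): arr[0]=15 > arr[4]=11
(0, 5): arr[0]=15 > arr[5]=3
(1, 3): arr[1]=6 > arr[3]=1
(1, 5): arr[1]=6 > arr[5]=3
(2, 3): arr[2]=11 > arr[3]=1
(2, 5): arr[2]=11 > arr[5]=3
(4, 5): arr[4]=11 > arr[5]=3

Total inversions: 10

The array has 10 inversion(s): (0,1), (0,2), (0,3), (0,4), (0,5), (1,3), (1,5), (2,3), (2,5), (4,5). Each pair (i,j) satisfies i < j and arr[i] > arr[j].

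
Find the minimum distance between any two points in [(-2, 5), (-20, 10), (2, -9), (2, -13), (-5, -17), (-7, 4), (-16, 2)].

Computing all pairwise distances among 7 points:

d((-2, 5), (-20, 10)) = 18.6815
d((-2, 5), (2, -9)) = 14.5602
d((-2, 5), (2, -13)) = 18.4391
d((-2, 5), (-5, -17)) = 22.2036
d((-2, 5), (-7, 4)) = 5.099
d((-2, 5), (-16, 2)) = 14.3178
d((-20, 10), (2, -9)) = 29.0689
d((-20, 10), (2, -13)) = 31.8277
d((-20, 10), (-5, -17)) = 30.8869
d((-20, 10), (-7, 4)) = 14.3178
d((-20, 10), (-16, 2)) = 8.9443
d((2, -9), (2, -13)) = 4.0 <-- minimum
d((2, -9), (-5, -17)) = 10.6301
d((2, -9), (-7, 4)) = 15.8114
d((2, -9), (-16, 2)) = 21.095
d((2, -13), (-5, -17)) = 8.0623
d((2, -13), (-7, 4)) = 19.2354
d((2, -13), (-16, 2)) = 23.4307
d((-5, -17), (-7, 4)) = 21.095
d((-5, -17), (-16, 2)) = 21.9545
d((-7, 4), (-16, 2)) = 9.2195

Closest pair: (2, -9) and (2, -13) with distance 4.0

The closest pair is (2, -9) and (2, -13) with Euclidean distance 4.0. For 7 points, brute-force pairwise comparison is shown above. For large n, the divide-and-conquer algorithm (sort by x, recurse on halves, check the dividing strip) achieves O(n log n).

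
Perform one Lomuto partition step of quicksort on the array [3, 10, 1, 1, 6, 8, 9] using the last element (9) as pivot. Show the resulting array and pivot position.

Lomuto partition with pivot = 9:

Initial array: [3, 10, 1, 1, 6, 8, 9]

arr[0]=3 <= 9: swap with position 0, array becomes [3, 10, 1, 1, 6, 8, 9]
arr[1]=10 > 9: no swap
arr[2]=1 <= 9: swap with position 1, array becomes [3, 1, 10, 1, 6, 8, 9]
arr[3]=1 <= 9: swap with position 2, array becomes [3, 1, 1, 10, 6, 8, 9]
arr[4]=6 <= 9: swap with position 3, array becomes [3, 1, 1, 6, 10, 8, 9]
arr[5]=8 <= 9: swap with position 4, array becomes [3, 1, 1, 6, 8, 10, 9]

Place pivot at position 5: [3, 1, 1, 6, 8, 9, 10]
Pivot position: 5

After partitioning with pivot 9, the array becomes [3, 1, 1, 6, 8, 9, 10]. The pivot is placed at index 5. All elements to the left of the pivot are <= 9, and all elements to the right are > 9.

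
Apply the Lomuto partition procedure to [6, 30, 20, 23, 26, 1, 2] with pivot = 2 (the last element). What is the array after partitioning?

Lomuto partition with pivot = 2:

Initial array: [6, 30, 20, 23, 26, 1, 2]

arr[0]=6 > 2: no swap
arr[1]=30 > 2: no swap
arr[2]=20 > 2: no swap
arr[3]=23 > 2: no swap
arr[4]=26 > 2: no swap
arr[5]=1 <= 2: swap with position 0, array becomes [1, 30, 20, 23, 26, 6, 2]

Place pivot at position 1: [1, 2, 20, 23, 26, 6, 30]
Pivot position: 1

After partitioning with pivot 2, the array becomes [1, 2, 20, 23, 26, 6, 30]. The pivot is placed at index 1. All elements to the left of the pivot are <= 2, and all elements to the right are > 2.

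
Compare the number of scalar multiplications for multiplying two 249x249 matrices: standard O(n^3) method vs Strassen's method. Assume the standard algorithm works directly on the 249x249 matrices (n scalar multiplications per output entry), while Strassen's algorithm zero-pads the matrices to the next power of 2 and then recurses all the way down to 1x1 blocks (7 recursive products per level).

Matrix multiplication for 249x249 matrices:

Strassen's algorithm requires power-of-2 dimensions. Pad 249x249 to 256x256 (next power of 2).

Standard algorithm: 249^3 = 15438249 multiplications
Strassen's algorithm: 7^(log2(256)) = 7^8 = 5764801 multiplications
Savings: 15438249 - 5764801 = 9673448 multiplications

Standard: 15438249 multiplications (249^3). Strassen: 5764801 multiplications (7^8, after padding to 256x256). Strassen reduces 8 recursive multiplications to 7 at each level.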